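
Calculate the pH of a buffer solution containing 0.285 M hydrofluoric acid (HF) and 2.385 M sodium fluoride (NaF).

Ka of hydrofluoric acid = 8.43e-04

pKa = -log(8.43e-04) = 3.07. pH = pKa + log([A⁻]/[HA]) = 3.07 + log(2.385/0.285)

pH = 4.00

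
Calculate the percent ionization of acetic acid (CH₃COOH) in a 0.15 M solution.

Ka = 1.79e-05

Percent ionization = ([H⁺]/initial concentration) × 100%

Using Ka equilibrium: x² + Ka×x - Ka×C = 0. Solving: [H⁺] = 1.6297e-03. Percent = (1.6297e-03/0.15) × 100

Percent ionization = 1.09%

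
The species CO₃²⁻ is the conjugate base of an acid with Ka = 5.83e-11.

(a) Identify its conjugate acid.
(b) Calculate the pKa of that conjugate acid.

(a) The conjugate acid is formed by adding one H⁺ to CO₃²⁻, giving HCO₃⁻. (b) pKa = -log(Ka) = -log(5.83e-11) = 10.23.

Conjugate acid: HCO₃⁻; pK_a = 10.23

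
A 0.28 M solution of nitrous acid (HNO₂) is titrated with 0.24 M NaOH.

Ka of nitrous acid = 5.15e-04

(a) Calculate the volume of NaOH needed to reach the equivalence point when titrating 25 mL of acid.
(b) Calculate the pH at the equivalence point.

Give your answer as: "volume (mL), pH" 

moles acid = 0.28 × 25/1000 = 0.007 mol; V_base = moles/0.24 × 1000 = 29.2 mL. At equivalence only the conjugate base is present: [A⁻] = 0.007/0.054 = 1.2923e-01 M. Kb = Kw/Ka = 1.94e-11; [OH⁻] = √(Kb × [A⁻]) = 1.5841e-06; pOH = 5.80; pH = 14 - pOH = 8.20.

V = 29.2 mL, pH = 8.20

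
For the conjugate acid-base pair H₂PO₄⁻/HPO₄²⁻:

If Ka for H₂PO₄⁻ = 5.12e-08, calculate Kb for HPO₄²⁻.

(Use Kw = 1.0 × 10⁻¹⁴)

For a conjugate pair Ka × Kb = Kw, so Kb = Kw/Ka = 1.0 × 10⁻¹⁴ / 5.12e-08 = 1.95e-07.

K_b = 1.95e-07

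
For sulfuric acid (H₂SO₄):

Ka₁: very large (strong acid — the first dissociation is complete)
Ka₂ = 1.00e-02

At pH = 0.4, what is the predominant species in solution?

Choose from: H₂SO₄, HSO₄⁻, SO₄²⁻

The first dissociation is complete, so H₂SO₄ itself is never the predominant species in water; pKa₂ = -log(1.00e-02) = 2.00. For a polyprotic acid the predominant species crosses at each pKa: below pKa_n the protonated form dominates, above it the deprotonated form does. At pH = 0.4, the predominant species is HSO₄⁻.

HSO₄⁻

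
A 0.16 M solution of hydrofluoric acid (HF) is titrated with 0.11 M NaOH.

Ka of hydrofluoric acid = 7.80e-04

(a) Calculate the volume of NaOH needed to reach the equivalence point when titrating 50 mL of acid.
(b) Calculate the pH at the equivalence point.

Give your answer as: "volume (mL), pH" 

moles acid = 0.16 × 50/1000 = 0.008 mol; V_base = moles/0.11 × 1000 = 72.7 mL. At equivalence only the conjugate base is present: [A⁻] = 0.008/0.123 = 6.5185e-02 M. Kb = Kw/Ka = 1.28e-11; [OH⁻] = √(Kb × [A⁻]) = 9.1417e-07; pOH = 6.04; pH = 14 - pOH = 7.96.

V = 72.7 mL, pH = 7.96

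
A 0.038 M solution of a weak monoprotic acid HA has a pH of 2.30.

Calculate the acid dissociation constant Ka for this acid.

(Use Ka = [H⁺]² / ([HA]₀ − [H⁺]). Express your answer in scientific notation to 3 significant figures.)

[H⁺] = 10^(−pH) = 10^(−2.30) = 5.012e-03 M. For HA ⇌ H⁺ + A⁻, Ka = [H⁺][A⁻]/[HA] = [H⁺]² / ([HA]₀ − [H⁺]) = (5.012e-03)² / (0.038 − 5.012e-03) = 7.61e-04.

K_a = 7.61e-04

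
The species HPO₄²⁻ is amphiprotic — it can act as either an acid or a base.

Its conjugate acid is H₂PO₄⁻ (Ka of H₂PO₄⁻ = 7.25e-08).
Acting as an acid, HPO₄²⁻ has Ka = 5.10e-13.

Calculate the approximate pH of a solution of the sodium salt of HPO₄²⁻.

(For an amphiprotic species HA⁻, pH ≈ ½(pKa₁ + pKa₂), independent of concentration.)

pKa₁ = -log(7.25e-08) = 7.14; pKa₂ = -log(5.10e-13) = 12.29. For an amphiprotic species, pH ≈ ½(pKa₁ + pKa₂) = ½(7.14 + 12.29) = 9.72.

pH = 9.72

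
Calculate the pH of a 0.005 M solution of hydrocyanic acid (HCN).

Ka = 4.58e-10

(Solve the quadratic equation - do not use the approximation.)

x² + Ka×x - Ka×C = 0. Using quadratic formula: [H⁺] = 1.5130e-06

pH = 5.82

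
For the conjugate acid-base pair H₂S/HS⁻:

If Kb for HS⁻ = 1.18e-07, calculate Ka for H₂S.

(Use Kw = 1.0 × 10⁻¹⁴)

For a conjugate pair Ka × Kb = Kw, so Ka = Kw/Kb = 1.0 × 10⁻¹⁴ / 1.18e-07 = 8.47e-08.

K_a = 8.47e-08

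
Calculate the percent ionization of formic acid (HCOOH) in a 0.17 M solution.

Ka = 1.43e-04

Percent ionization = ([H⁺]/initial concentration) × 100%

Using Ka equilibrium: x² + Ka×x - Ka×C = 0. Solving: [H⁺] = 4.8595e-03. Percent = (4.8595e-03/0.17) × 100

Percent ionization = 2.86%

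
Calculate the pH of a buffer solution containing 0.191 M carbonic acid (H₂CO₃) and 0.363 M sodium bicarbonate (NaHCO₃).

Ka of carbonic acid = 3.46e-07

pKa = -log(3.46e-07) = 6.46. pH = pKa + log([A⁻]/[HA]) = 6.46 + log(0.363/0.191)

pH = 6.74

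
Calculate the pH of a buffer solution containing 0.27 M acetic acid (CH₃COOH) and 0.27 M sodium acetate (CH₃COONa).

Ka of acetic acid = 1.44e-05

pKa = -log(1.44e-05) = 4.84. pH = pKa + log([A⁻]/[HA]) = 4.84 + log(0.27/0.27)

pH = 4.84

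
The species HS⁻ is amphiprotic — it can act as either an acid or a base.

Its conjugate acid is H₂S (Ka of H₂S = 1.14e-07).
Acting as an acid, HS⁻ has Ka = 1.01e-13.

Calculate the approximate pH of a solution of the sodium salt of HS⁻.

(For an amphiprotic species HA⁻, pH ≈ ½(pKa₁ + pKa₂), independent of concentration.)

pKa₁ = -log(1.14e-07) = 6.94; pKa₂ = -log(1.01e-13) = 13.00. For an amphiprotic species, pH ≈ ½(pKa₁ + pKa₂) = ½(6.94 + 13.00) = 9.97.

pH = 9.97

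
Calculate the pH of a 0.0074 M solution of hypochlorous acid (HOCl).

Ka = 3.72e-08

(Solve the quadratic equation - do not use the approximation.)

x² + Ka×x - Ka×C = 0. Using quadratic formula: [H⁺] = 1.6573e-05

pH = 4.78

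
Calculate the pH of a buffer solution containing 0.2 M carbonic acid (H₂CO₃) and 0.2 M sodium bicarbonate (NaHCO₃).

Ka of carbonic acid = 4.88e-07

pKa = -log(4.88e-07) = 6.31. pH = pKa + log([A⁻]/[HA]) = 6.31 + log(0.2/0.2)

pH = 6.31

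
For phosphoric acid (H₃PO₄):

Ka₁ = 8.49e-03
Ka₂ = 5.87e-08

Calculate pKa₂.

pKa₂ = -log(Ka₂) = -log(5.87e-08) = 7.23.

pK_{a2} = 7.23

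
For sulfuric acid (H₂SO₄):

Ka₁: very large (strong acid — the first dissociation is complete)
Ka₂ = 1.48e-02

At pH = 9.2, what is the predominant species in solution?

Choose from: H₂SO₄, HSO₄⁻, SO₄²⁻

The first dissociation is complete, so H₂SO₄ itself is never the predominant species in water; pKa₂ = -log(1.48e-02) = 1.83. For a polyprotic acid the predominant species crosses at each pKa: below pKa_n the protonated form dominates, above it the deprotonated form does. At pH = 9.2, the predominant species is SO₄²⁻.

SO₄²⁻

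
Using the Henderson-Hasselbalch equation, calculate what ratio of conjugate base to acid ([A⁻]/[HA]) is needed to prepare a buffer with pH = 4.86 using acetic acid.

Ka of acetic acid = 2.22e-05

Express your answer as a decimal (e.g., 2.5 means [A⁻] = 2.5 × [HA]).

pKa = -log(2.22e-05) = 4.6536. pH = pKa + log([A⁻]/[HA]), so log([A⁻]/[HA]) = pH − pKa = 4.86 − 4.6536 = 0.2064. [A⁻]/[HA] = 10^(0.2064) = 1.61

[A⁻]/[HA] = 1.61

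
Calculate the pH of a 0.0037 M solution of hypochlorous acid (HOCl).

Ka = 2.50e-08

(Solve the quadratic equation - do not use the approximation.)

x² + Ka×x - Ka×C = 0. Using quadratic formula: [H⁺] = 9.6052e-06

pH = 5.02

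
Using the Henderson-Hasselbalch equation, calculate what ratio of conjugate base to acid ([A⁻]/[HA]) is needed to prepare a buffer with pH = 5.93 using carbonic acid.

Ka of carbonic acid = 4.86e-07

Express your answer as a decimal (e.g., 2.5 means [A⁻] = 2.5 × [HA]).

pKa = -log(4.86e-07) = 6.3134. pH = pKa + log([A⁻]/[HA]), so log([A⁻]/[HA]) = pH − pKa = 5.93 − 6.3134 = -0.3834. [A⁻]/[HA] = 10^(-0.3834) = 0.414

[A⁻]/[HA] = 0.414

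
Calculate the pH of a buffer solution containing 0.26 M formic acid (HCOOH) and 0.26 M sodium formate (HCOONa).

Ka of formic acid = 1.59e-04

pKa = -log(1.59e-04) = 3.80. pH = pKa + log([A⁻]/[HA]) = 3.80 + log(0.26/0.26)

pH = 3.80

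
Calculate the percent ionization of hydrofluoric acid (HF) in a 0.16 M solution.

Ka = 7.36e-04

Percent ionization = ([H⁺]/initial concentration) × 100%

Using Ka equilibrium: x² + Ka×x - Ka×C = 0. Solving: [H⁺] = 1.0490e-02. Percent = (1.0490e-02/0.16) × 100

Percent ionization = 6.56%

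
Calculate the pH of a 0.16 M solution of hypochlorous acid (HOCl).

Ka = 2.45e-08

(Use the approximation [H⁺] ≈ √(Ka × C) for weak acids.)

[H⁺] = √(Ka × C) = √(2.45e-08 × 0.16) = 6.2610e-05. pH = -log(6.2610e-05)

pH = 4.20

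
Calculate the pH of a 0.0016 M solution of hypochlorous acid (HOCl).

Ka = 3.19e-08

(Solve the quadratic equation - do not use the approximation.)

x² + Ka×x - Ka×C = 0. Using quadratic formula: [H⁺] = 7.1283e-06

pH = 5.15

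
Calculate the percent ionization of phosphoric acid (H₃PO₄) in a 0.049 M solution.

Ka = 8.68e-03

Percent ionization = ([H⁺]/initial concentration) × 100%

Using Ka equilibrium: x² + Ka×x - Ka×C = 0. Solving: [H⁺] = 1.6735e-02. Percent = (1.6735e-02/0.049) × 100

Percent ionization = 34.2%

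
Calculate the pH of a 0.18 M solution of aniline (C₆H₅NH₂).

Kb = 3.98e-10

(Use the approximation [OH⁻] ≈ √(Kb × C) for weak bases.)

[OH⁻] = √(Kb × C) = √(3.98e-10 × 0.18) = 8.4640e-06. pOH = 5.07, pH = 14 - pOH

pH = 8.93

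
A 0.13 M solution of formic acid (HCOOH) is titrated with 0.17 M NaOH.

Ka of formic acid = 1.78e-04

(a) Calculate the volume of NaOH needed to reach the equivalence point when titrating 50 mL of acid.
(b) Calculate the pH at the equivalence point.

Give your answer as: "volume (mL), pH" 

moles acid = 0.13 × 50/1000 = 0.0065 mol; V_base = moles/0.17 × 1000 = 38.2 mL. At equivalence only the conjugate base is present: [A⁻] = 0.0065/0.088 = 7.3667e-02 M. Kb = Kw/Ka = 5.62e-11; [OH⁻] = √(Kb × [A⁻]) = 2.0343e-06; pOH = 5.69; pH = 14 - pOH = 8.31.

V = 38.2 mL, pH = 8.31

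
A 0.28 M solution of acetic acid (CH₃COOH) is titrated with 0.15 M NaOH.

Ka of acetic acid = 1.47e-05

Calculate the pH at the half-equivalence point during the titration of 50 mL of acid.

At half-equivalence [HA] = [A⁻], so Henderson-Hasselbalch gives pH = pKa = -log(1.47e-05) = 4.83.

pH = pKa = 4.83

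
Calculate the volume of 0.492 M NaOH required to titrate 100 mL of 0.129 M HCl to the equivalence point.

At equivalence: moles acid = moles base. moles HCl = 0.129 × 100/1000 = 0.0129 mol. V_base = moles / 0.492 × 1000 = 26.2 mL.

V_{base} = 26.2 mL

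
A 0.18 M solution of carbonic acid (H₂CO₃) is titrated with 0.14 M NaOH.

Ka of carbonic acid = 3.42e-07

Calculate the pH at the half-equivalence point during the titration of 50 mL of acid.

At half-equivalence [HA] = [A⁻], so Henderson-Hasselbalch gives pH = pKa = -log(3.42e-07) = 6.47.

pH = pKa = 6.47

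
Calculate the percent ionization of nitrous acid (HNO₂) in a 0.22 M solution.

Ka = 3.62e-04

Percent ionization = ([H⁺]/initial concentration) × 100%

Using Ka equilibrium: x² + Ka×x - Ka×C = 0. Solving: [H⁺] = 8.7450e-03. Percent = (8.7450e-03/0.22) × 100

Percent ionization = 3.97%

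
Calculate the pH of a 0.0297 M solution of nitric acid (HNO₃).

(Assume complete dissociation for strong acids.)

[H⁺] = 0.0297 M for strong acid. pH = -log[H⁺] = -log(0.0297)

pH = 1.53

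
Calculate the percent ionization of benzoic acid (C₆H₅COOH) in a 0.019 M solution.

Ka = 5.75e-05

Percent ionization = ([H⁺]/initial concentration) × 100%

Using Ka equilibrium: x² + Ka×x - Ka×C = 0. Solving: [H⁺] = 1.0169e-03. Percent = (1.0169e-03/0.019) × 100

Percent ionization = 5.35%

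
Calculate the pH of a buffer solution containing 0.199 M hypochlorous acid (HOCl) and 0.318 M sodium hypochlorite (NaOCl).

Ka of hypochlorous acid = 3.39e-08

pKa = -log(3.39e-08) = 7.47. pH = pKa + log([A⁻]/[HA]) = 7.47 + log(0.318/0.199)

pH = 7.67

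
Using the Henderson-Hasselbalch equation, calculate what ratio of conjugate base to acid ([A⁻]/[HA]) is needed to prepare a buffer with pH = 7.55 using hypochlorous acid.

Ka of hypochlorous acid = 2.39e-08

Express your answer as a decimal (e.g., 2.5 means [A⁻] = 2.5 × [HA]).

pKa = -log(2.39e-08) = 7.6216. pH = pKa + log([A⁻]/[HA]), so log([A⁻]/[HA]) = pH − pKa = 7.55 − 7.6216 = -0.0716. [A⁻]/[HA] = 10^(-0.0716) = 0.848

[A⁻]/[HA] = 0.848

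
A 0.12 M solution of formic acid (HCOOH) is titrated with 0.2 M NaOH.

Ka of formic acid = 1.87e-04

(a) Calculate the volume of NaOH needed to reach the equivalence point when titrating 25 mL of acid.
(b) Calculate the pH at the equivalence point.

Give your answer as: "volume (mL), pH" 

moles acid = 0.12 × 25/1000 = 0.003 mol; V_base = moles/0.2 × 1000 = 15.0 mL. At equivalence only the conjugate base is present: [A⁻] = 0.003/0.040 = 7.5000e-02 M. Kb = Kw/Ka = 5.35e-11; [OH⁻] = √(Kb × [A⁻]) = 2.0027e-06; pOH = 5.70; pH = 14 - pOH = 8.30.

V = 15.0 mL, pH = 8.30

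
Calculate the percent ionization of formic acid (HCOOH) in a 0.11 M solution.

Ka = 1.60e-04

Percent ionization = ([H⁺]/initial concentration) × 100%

Using Ka equilibrium: x² + Ka×x - Ka×C = 0. Solving: [H⁺] = 4.1160e-03. Percent = (4.1160e-03/0.11) × 100

Percent ionization = 3.74%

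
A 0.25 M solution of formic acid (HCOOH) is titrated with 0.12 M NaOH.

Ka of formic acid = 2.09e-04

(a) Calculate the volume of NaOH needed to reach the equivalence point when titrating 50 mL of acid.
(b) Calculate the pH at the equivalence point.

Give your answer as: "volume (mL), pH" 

moles acid = 0.25 × 50/1000 = 0.0125 mol; V_base = moles/0.12 × 1000 = 104.2 mL. At equivalence only the conjugate base is present: [A⁻] = 0.0125/0.154 = 8.1081e-02 M. Kb = Kw/Ka = 4.78e-11; [OH⁻] = √(Kb × [A⁻]) = 1.9696e-06; pOH = 5.71; pH = 14 - pOH = 8.29.

V = 104.2 mL, pH = 8.29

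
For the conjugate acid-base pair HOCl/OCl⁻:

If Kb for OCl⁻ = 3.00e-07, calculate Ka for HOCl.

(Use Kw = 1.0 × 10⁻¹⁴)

For a conjugate pair Ka × Kb = Kw, so Ka = Kw/Kb = 1.0 × 10⁻¹⁴ / 3.00e-07 = 3.33e-08.

K_a = 3.33e-08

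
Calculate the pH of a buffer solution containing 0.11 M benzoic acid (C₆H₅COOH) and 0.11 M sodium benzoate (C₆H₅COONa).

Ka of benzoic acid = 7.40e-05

pKa = -log(7.40e-05) = 4.13. pH = pKa + log([A⁻]/[HA]) = 4.13 + log(0.11/0.11)

pH = 4.13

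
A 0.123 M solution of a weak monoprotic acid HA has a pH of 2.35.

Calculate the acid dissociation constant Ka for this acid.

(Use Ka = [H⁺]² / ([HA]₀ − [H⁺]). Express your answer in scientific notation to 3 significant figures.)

[H⁺] = 10^(−pH) = 10^(−2.35) = 4.467e-03 M. For HA ⇌ H⁺ + A⁻, Ka = [H⁺][A⁻]/[HA] = [H⁺]² / ([HA]₀ − [H⁺]) = (4.467e-03)² / (0.123 − 4.467e-03) = 1.68e-04.

K_a = 1.68e-04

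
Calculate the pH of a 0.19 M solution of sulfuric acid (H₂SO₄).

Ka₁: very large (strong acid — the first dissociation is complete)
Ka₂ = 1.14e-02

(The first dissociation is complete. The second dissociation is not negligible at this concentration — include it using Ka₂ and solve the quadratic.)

First dissociation is complete: [H⁺]₀ = [HSO₄⁻]₀ = C = 0.19 M. Second dissociation HSO₄⁻ ⇌ H⁺ + SO₄²⁻: let x = [SO₄²⁻]. Ka₂ = (C + x)·x / (C − x) = 1.14e-02 → x² + (C + Ka₂)·x − Ka₂·C = 0 → x² + 0.20140·x − 2.166e-03 = 0. x = (−0.20140 + √(0.20140² + 4 × 2.166e-03)) / 2 = 1.0235e-02 M. [H⁺] = C + x = 0.19 + 1.0235e-02 = 2.0023e-01 M. pH = -log(2.0023e-01) = 0.70.

pH = 0.70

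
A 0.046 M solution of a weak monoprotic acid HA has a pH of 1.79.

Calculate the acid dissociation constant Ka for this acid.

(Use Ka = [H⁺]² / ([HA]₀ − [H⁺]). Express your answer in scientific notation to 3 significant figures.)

[H⁺] = 10^(−pH) = 10^(−1.79) = 1.622e-02 M. For HA ⇌ H⁺ + A⁻, Ka = [H⁺][A⁻]/[HA] = [H⁺]² / ([HA]₀ − [H⁺]) = (1.622e-02)² / (0.046 − 1.622e-02) = 8.83e-03.

K_a = 8.83e-03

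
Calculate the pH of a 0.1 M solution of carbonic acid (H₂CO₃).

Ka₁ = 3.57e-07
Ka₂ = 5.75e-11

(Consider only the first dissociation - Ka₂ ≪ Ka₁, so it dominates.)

First dissociation dominates. From Ka₁ = [H⁺][HA⁻]/[H₂A], x² + Ka₁·x − Ka₁·C = 0 with C = 0.1 M and Ka₁ = 3.57e-07. Solving: [H⁺] = (−Ka₁ + √(Ka₁² + 4·Ka₁·C)) / 2 = 1.8877e-04 M. pH = -log(1.8877e-04) = 3.72.

pH = 3.72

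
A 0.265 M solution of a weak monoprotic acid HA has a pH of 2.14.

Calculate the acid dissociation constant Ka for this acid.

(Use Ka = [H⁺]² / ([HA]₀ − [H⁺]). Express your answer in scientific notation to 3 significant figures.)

[H⁺] = 10^(−pH) = 10^(−2.14) = 7.244e-03 M. For HA ⇌ H⁺ + A⁻, Ka = [H⁺][A⁻]/[HA] = [H⁺]² / ([HA]₀ − [H⁺]) = (7.244e-03)² / (0.265 − 7.244e-03) = 2.04e-04.

K_a = 2.04e-04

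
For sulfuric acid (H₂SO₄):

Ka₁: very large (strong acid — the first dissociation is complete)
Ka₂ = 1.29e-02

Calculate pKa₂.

pKa₂ = -log(Ka₂) = -log(1.29e-02) = 1.89.

pK_{a2} = 1.89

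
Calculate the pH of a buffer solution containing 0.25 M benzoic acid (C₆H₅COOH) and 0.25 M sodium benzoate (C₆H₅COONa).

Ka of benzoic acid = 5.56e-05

pKa = -log(5.56e-05) = 4.25. pH = pKa + log([A⁻]/[HA]) = 4.25 + log(0.25/0.25)

pH = 4.25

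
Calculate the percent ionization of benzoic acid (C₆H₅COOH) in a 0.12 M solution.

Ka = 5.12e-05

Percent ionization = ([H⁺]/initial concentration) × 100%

Using Ka equilibrium: x² + Ka×x - Ka×C = 0. Solving: [H⁺] = 2.4532e-03. Percent = (2.4532e-03/0.12) × 100

Percent ionization = 2.04%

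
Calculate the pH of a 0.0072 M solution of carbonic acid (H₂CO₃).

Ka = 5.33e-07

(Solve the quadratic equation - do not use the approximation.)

x² + Ka×x - Ka×C = 0. Using quadratic formula: [H⁺] = 6.1682e-05

pH = 4.21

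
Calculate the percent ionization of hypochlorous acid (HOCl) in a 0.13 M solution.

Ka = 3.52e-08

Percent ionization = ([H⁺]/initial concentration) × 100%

Using Ka equilibrium: x² + Ka×x - Ka×C = 0. Solving: [H⁺] = 6.7629e-05. Percent = (6.7629e-05/0.13) × 100

Percent ionization = 0.052%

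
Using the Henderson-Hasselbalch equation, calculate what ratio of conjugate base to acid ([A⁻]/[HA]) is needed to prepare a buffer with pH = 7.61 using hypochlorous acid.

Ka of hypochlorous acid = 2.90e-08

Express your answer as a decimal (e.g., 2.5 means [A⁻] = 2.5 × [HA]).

pKa = -log(2.90e-08) = 7.5376. pH = pKa + log([A⁻]/[HA]), so log([A⁻]/[HA]) = pH − pKa = 7.61 − 7.5376 = 0.0724. [A⁻]/[HA] = 10^(0.0724) = 1.18

[A⁻]/[HA] = 1.18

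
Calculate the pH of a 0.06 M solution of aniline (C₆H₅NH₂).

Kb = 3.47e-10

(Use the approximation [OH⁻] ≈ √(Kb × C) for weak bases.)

[OH⁻] = √(Kb × C) = √(3.47e-10 × 0.06) = 4.5629e-06. pOH = 5.34, pH = 14 - pOH

pH = 8.66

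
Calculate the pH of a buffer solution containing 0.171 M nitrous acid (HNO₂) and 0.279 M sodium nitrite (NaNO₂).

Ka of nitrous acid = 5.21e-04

pKa = -log(5.21e-04) = 3.28. pH = pKa + log([A⁻]/[HA]) = 3.28 + log(0.279/0.171)

pH = 3.50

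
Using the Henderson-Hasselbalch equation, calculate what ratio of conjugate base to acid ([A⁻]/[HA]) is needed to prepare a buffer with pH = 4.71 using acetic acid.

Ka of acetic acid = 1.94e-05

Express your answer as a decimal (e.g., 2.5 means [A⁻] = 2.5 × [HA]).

pKa = -log(1.94e-05) = 4.7122. pH = pKa + log([A⁻]/[HA]), so log([A⁻]/[HA]) = pH − pKa = 4.71 − 4.7122 = -0.0022. [A⁻]/[HA] = 10^(-0.0022) = 0.995

[A⁻]/[HA] = 0.995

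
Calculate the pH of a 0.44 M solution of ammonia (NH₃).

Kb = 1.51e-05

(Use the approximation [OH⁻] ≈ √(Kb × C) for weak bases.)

[OH⁻] = √(Kb × C) = √(1.51e-05 × 0.44) = 2.5776e-03. pOH = 2.59, pH = 14 - pOH

pH = 11.41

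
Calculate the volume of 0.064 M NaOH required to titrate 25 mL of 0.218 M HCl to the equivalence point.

At equivalence: moles acid = moles base. moles HCl = 0.218 × 25/1000 = 0.00545 mol. V_base = moles / 0.064 × 1000 = 85.2 mL.

V_{base} = 85.2 mL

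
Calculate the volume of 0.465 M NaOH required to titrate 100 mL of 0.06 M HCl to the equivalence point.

At equivalence: moles acid = moles base. moles HCl = 0.06 × 100/1000 = 0.006 mol. V_base = moles / 0.465 × 1000 = 12.9 mL.

V_{base} = 12.9 mL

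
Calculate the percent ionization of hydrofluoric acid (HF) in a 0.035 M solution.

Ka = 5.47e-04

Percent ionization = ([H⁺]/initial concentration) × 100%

Using Ka equilibrium: x² + Ka×x - Ka×C = 0. Solving: [H⁺] = 4.1105e-03. Percent = (4.1105e-03/0.035) × 100

Percent ionization = 11.7%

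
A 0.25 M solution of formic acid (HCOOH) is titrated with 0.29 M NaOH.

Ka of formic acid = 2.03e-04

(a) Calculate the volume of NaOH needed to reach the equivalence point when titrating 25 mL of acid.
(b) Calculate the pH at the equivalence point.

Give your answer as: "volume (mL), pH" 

moles acid = 0.25 × 25/1000 = 0.00625 mol; V_base = moles/0.29 × 1000 = 21.6 mL. At equivalence only the conjugate base is present: [A⁻] = 0.00625/0.047 = 1.3426e-01 M. Kb = Kw/Ka = 4.93e-11; [OH⁻] = √(Kb × [A⁻]) = 2.5717e-06; pOH = 5.59; pH = 14 - pOH = 8.41.

V = 21.6 mL, pH = 8.41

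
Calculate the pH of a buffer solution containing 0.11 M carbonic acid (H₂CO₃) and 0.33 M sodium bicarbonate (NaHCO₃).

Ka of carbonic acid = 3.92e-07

pKa = -log(3.92e-07) = 6.41. pH = pKa + log([A⁻]/[HA]) = 6.41 + log(0.33/0.11)

pH = 6.88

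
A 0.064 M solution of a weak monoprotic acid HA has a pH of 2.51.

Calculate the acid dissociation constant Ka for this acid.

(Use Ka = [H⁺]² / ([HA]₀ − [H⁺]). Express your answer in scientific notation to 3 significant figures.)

[H⁺] = 10^(−pH) = 10^(−2.51) = 3.090e-03 M. For HA ⇌ H⁺ + A⁻, Ka = [H⁺][A⁻]/[HA] = [H⁺]² / ([HA]₀ − [H⁺]) = (3.090e-03)² / (0.064 − 3.090e-03) = 1.57e-04.

K_a = 1.57e-04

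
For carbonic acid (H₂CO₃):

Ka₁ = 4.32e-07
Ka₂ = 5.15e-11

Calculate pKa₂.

pKa₂ = -log(Ka₂) = -log(5.15e-11) = 10.29.

pK_{a2} = 10.29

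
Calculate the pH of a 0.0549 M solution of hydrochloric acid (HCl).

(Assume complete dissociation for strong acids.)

[H⁺] = 0.0549 M for strong acid. pH = -log[H⁺] = -log(0.0549)

pH = 1.26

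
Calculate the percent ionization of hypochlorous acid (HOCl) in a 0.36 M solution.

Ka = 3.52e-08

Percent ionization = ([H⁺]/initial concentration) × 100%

Using Ka equilibrium: x² + Ka×x - Ka×C = 0. Solving: [H⁺] = 1.1255e-04. Percent = (1.1255e-04/0.36) × 100

Percent ionization = 0.0313%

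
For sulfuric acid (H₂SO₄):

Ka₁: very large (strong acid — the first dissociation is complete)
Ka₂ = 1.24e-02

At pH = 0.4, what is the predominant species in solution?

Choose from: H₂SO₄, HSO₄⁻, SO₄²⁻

The first dissociation is complete, so H₂SO₄ itself is never the predominant species in water; pKa₂ = -log(1.24e-02) = 1.91. For a polyprotic acid the predominant species crosses at each pKa: below pKa_n the protonated form dominates, above it the deprotonated form does. At pH = 0.4, the predominant species is HSO₄⁻.

HSO₄⁻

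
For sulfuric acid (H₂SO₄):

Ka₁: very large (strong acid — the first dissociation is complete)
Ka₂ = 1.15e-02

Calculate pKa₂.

pKa₂ = -log(Ka₂) = -log(1.15e-02) = 1.94.

pK_{a2} = 1.94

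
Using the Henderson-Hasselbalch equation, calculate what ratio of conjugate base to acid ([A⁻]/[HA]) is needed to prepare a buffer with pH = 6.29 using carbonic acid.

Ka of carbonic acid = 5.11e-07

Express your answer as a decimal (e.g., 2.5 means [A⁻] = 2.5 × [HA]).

pKa = -log(5.11e-07) = 6.2916. pH = pKa + log([A⁻]/[HA]), so log([A⁻]/[HA]) = pH − pKa = 6.29 − 6.2916 = -0.0016. [A⁻]/[HA] = 10^(-0.0016) = 0.996

[A⁻]/[HA] = 0.996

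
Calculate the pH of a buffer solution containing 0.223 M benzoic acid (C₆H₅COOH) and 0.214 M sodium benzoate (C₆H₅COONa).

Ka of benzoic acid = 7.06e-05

pKa = -log(7.06e-05) = 4.15. pH = pKa + log([A⁻]/[HA]) = 4.15 + log(0.214/0.223)

pH = 4.13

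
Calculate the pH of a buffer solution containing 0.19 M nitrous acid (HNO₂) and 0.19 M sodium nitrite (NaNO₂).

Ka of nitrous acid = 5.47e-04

pKa = -log(5.47e-04) = 3.26. pH = pKa + log([A⁻]/[HA]) = 3.26 + log(0.19/0.19)

pH = 3.26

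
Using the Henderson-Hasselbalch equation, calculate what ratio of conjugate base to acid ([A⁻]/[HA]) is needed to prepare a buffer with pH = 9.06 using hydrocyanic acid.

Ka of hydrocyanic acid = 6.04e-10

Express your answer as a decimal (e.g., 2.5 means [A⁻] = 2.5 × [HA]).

pKa = -log(6.04e-10) = 9.2190. pH = pKa + log([A⁻]/[HA]), so log([A⁻]/[HA]) = pH − pKa = 9.06 − 9.2190 = -0.1590. [A⁻]/[HA] = 10^(-0.1590) = 0.693

[A⁻]/[HA] = 0.693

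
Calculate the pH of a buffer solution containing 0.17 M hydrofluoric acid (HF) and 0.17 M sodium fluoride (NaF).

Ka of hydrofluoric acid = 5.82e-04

pKa = -log(5.82e-04) = 3.24. pH = pKa + log([A⁻]/[HA]) = 3.24 + log(0.17/0.17)

pH = 3.24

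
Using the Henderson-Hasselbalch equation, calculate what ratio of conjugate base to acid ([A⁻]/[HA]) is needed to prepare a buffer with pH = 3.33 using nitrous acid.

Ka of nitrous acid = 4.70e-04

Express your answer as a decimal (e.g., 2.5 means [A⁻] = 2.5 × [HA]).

pKa = -log(4.70e-04) = 3.3279. pH = pKa + log([A⁻]/[HA]), so log([A⁻]/[HA]) = pH − pKa = 3.33 − 3.3279 = 0.0021. [A⁻]/[HA] = 10^(0.0021) = 1.00

[A⁻]/[HA] = 1.00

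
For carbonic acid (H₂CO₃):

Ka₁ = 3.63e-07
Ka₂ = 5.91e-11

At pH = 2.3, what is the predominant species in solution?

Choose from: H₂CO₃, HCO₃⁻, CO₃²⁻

pKa₁ = 6.44, pKa₂ = 10.23. For a polyprotic acid the predominant species crosses at each pKa: below pKa_n the protonated form dominates, above it the deprotonated form does. At pH = 2.3, the predominant species is H₂CO₃.

H₂CO₃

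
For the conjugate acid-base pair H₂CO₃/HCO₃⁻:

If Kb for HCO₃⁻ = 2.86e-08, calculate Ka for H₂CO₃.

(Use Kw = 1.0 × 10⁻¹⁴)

For a conjugate pair Ka × Kb = Kw, so Ka = Kw/Kb = 1.0 × 10⁻¹⁴ / 2.86e-08 = 3.50e-07.

K_a = 3.50e-07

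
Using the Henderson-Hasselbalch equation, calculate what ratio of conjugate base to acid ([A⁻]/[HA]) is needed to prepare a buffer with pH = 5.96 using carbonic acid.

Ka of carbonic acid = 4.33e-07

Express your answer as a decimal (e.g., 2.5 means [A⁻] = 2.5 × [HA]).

pKa = -log(4.33e-07) = 6.3635. pH = pKa + log([A⁻]/[HA]), so log([A⁻]/[HA]) = pH − pKa = 5.96 − 6.3635 = -0.4035. [A⁻]/[HA] = 10^(-0.4035) = 0.395

[A⁻]/[HA] = 0.395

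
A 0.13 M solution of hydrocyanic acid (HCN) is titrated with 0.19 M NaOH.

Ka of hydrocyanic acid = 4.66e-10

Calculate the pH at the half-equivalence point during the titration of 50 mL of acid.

At half-equivalence [HA] = [A⁻], so Henderson-Hasselbalch gives pH = pKa = -log(4.66e-10) = 9.33.

pH = pKa = 9.33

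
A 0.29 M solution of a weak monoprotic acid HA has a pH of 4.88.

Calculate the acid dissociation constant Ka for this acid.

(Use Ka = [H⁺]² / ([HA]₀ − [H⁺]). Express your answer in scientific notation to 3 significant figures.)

[H⁺] = 10^(−pH) = 10^(−4.88) = 1.318e-05 M. For HA ⇌ H⁺ + A⁻, Ka = [H⁺][A⁻]/[HA] = [H⁺]² / ([HA]₀ − [H⁺]) = (1.318e-05)² / (0.29 − 1.318e-05) = 5.99e-10.

K_a = 5.99e-10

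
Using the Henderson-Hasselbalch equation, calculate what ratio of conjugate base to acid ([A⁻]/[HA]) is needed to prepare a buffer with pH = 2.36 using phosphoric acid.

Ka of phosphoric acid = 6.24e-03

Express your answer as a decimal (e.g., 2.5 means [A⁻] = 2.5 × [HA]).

pKa = -log(6.24e-03) = 2.2048. pH = pKa + log([A⁻]/[HA]), so log([A⁻]/[HA]) = pH − pKa = 2.36 − 2.2048 = 0.1552. [A⁻]/[HA] = 10^(0.1552) = 1.43

[A⁻]/[HA] = 1.43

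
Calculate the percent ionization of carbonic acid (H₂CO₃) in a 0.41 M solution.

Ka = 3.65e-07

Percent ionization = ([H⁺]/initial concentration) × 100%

Using Ka equilibrium: x² + Ka×x - Ka×C = 0. Solving: [H⁺] = 3.8666e-04. Percent = (3.8666e-04/0.41) × 100

Percent ionization = 0.0943%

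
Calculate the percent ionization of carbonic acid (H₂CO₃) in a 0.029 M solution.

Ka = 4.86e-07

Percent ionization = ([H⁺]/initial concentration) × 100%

Using Ka equilibrium: x² + Ka×x - Ka×C = 0. Solving: [H⁺] = 1.1848e-04. Percent = (1.1848e-04/0.029) × 100

Percent ionization = 0.409%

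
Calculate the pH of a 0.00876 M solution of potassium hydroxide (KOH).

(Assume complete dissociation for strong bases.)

[OH⁻] = 0.00876 M for strong base. pOH = -log[OH⁻] = 2.06, pH = 14 - pOH

pH = 11.94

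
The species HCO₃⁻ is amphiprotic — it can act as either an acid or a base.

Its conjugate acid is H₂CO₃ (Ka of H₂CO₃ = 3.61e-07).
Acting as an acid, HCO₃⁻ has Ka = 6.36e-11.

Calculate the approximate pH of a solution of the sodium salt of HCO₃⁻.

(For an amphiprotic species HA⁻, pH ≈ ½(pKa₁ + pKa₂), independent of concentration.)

pKa₁ = -log(3.61e-07) = 6.44; pKa₂ = -log(6.36e-11) = 10.20. For an amphiprotic species, pH ≈ ½(pKa₁ + pKa₂) = ½(6.44 + 10.20) = 8.32.

pH = 8.32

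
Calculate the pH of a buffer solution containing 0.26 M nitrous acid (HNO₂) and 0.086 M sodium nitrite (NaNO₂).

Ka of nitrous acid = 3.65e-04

pKa = -log(3.65e-04) = 3.44. pH = pKa + log([A⁻]/[HA]) = 3.44 + log(0.086/0.26)

pH = 2.96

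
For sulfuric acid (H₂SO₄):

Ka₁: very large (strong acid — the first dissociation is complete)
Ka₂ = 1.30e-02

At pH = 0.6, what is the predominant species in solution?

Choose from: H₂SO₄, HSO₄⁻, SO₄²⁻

The first dissociation is complete, so H₂SO₄ itself is never the predominant species in water; pKa₂ = -log(1.30e-02) = 1.89. For a polyprotic acid the predominant species crosses at each pKa: below pKa_n the protonated form dominates, above it the deprotonated form does. At pH = 0.6, the predominant species is HSO₄⁻.

HSO₄⁻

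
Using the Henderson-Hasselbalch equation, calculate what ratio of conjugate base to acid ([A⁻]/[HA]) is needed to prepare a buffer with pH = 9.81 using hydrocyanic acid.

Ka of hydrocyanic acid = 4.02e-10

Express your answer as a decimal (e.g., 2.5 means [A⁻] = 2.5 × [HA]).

pKa = -log(4.02e-10) = 9.3958. pH = pKa + log([A⁻]/[HA]), so log([A⁻]/[HA]) = pH − pKa = 9.81 − 9.3958 = 0.4142. [A⁻]/[HA] = 10^(0.4142) = 2.60

[A⁻]/[HA] = 2.60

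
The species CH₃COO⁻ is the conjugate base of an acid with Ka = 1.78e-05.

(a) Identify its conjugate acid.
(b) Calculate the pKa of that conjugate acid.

(a) The conjugate acid is formed by adding one H⁺ to CH₃COO⁻, giving CH₃COOH. (b) pKa = -log(Ka) = -log(1.78e-05) = 4.75.

Conjugate acid: CH₃COOH; pK_a = 4.75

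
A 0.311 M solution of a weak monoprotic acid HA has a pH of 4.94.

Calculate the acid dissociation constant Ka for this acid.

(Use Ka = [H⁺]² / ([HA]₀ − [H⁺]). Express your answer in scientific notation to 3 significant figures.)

[H⁺] = 10^(−pH) = 10^(−4.94) = 1.148e-05 M. For HA ⇌ H⁺ + A⁻, Ka = [H⁺][A⁻]/[HA] = [H⁺]² / ([HA]₀ − [H⁺]) = (1.148e-05)² / (0.311 − 1.148e-05) = 4.24e-10.

K_a = 4.24e-10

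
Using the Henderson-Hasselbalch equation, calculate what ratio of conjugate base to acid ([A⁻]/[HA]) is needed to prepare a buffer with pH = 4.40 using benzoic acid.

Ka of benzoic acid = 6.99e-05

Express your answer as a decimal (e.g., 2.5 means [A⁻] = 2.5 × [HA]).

pKa = -log(6.99e-05) = 4.1555. pH = pKa + log([A⁻]/[HA]), so log([A⁻]/[HA]) = pH − pKa = 4.40 − 4.1555 = 0.2445. [A⁻]/[HA] = 10^(0.2445) = 1.76

[A⁻]/[HA] = 1.76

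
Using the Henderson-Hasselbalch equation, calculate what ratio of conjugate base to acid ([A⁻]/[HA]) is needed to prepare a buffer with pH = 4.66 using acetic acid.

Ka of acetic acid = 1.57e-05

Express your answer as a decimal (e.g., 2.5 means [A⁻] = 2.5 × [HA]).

pKa = -log(1.57e-05) = 4.8041. pH = pKa + log([A⁻]/[HA]), so log([A⁻]/[HA]) = pH − pKa = 4.66 − 4.8041 = -0.1441. [A⁻]/[HA] = 10^(-0.1441) = 0.718

[A⁻]/[HA] = 0.718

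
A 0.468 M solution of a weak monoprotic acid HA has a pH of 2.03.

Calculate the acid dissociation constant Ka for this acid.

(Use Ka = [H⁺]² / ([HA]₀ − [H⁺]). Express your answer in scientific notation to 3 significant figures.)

[H⁺] = 10^(−pH) = 10^(−2.03) = 9.333e-03 M. For HA ⇌ H⁺ + A⁻, Ka = [H⁺][A⁻]/[HA] = [H⁺]² / ([HA]₀ − [H⁺]) = (9.333e-03)² / (0.468 − 9.333e-03) = 1.90e-04.

K_a = 1.90e-04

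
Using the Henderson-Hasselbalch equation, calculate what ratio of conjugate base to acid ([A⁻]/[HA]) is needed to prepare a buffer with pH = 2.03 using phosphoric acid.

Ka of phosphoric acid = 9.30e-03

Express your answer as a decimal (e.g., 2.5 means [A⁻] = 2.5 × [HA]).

pKa = -log(9.30e-03) = 2.0315. pH = pKa + log([A⁻]/[HA]), so log([A⁻]/[HA]) = pH − pKa = 2.03 − 2.0315 = -0.0015. [A⁻]/[HA] = 10^(-0.0015) = 0.997

[A⁻]/[HA] = 0.997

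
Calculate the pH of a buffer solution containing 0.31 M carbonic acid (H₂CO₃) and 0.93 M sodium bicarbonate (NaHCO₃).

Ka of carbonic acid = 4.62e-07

pKa = -log(4.62e-07) = 6.34. pH = pKa + log([A⁻]/[HA]) = 6.34 + log(0.93/0.31)

pH = 6.81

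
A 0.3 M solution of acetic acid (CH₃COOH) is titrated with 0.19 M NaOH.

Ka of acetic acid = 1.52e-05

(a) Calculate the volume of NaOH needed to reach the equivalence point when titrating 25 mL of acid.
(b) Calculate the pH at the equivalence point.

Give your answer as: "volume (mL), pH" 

moles acid = 0.3 × 25/1000 = 0.0075 mol; V_base = moles/0.19 × 1000 = 39.5 mL. At equivalence only the conjugate base is present: [A⁻] = 0.0075/0.064 = 1.1633e-01 M. Kb = Kw/Ka = 6.58e-10; [OH⁻] = √(Kb × [A⁻]) = 8.7482e-06; pOH = 5.06; pH = 14 - pOH = 8.94.

V = 39.5 mL, pH = 8.94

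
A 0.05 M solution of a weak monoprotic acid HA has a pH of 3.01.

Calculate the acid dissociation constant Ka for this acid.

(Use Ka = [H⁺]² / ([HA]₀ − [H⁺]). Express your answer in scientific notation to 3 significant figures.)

[H⁺] = 10^(−pH) = 10^(−3.01) = 9.772e-04 M. For HA ⇌ H⁺ + A⁻, Ka = [H⁺][A⁻]/[HA] = [H⁺]² / ([HA]₀ − [H⁺]) = (9.772e-04)² / (0.05 − 9.772e-04) = 1.95e-05.

K_a = 1.95e-05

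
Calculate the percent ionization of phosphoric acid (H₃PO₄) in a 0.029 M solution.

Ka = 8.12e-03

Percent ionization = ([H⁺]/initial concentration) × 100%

Using Ka equilibrium: x² + Ka×x - Ka×C = 0. Solving: [H⁺] = 1.1813e-02. Percent = (1.1813e-02/0.029) × 100

Percent ionization = 40.7%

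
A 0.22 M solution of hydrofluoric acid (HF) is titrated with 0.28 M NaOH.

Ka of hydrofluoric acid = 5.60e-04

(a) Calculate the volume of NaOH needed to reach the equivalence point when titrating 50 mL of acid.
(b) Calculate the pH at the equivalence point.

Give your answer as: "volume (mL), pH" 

moles acid = 0.22 × 50/1000 = 0.011 mol; V_base = moles/0.28 × 1000 = 39.3 mL. At equivalence only the conjugate base is present: [A⁻] = 0.011/0.089 = 1.2320e-01 M. Kb = Kw/Ka = 1.79e-11; [OH⁻] = √(Kb × [A⁻]) = 1.4832e-06; pOH = 5.83; pH = 14 - pOH = 8.17.

V = 39.3 mL, pH = 8.17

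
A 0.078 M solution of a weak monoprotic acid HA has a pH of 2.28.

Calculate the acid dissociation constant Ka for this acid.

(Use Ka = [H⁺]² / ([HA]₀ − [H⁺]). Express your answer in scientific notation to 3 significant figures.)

[H⁺] = 10^(−pH) = 10^(−2.28) = 5.248e-03 M. For HA ⇌ H⁺ + A⁻, Ka = [H⁺][A⁻]/[HA] = [H⁺]² / ([HA]₀ − [H⁺]) = (5.248e-03)² / (0.078 − 5.248e-03) = 3.79e-04.

K_a = 3.79e-04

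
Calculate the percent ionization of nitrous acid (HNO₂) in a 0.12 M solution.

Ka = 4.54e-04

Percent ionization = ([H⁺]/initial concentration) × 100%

Using Ka equilibrium: x² + Ka×x - Ka×C = 0. Solving: [H⁺] = 7.1575e-03. Percent = (7.1575e-03/0.12) × 100

Percent ionization = 5.96%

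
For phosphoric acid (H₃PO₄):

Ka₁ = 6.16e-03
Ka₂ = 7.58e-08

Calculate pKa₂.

pKa₂ = -log(Ka₂) = -log(7.58e-08) = 7.12.

pK_{a2} = 7.12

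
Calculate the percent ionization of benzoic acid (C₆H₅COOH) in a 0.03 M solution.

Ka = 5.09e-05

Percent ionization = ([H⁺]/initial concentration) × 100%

Using Ka equilibrium: x² + Ka×x - Ka×C = 0. Solving: [H⁺] = 1.2105e-03. Percent = (1.2105e-03/0.03) × 100

Percent ionization = 4.04%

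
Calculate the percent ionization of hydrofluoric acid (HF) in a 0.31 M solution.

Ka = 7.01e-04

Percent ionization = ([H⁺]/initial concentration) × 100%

Using Ka equilibrium: x² + Ka×x - Ka×C = 0. Solving: [H⁺] = 1.4395e-02. Percent = (1.4395e-02/0.31) × 100

Percent ionization = 4.64%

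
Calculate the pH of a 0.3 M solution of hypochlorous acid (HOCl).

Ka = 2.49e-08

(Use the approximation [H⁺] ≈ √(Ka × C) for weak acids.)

[H⁺] = √(Ka × C) = √(2.49e-08 × 0.3) = 8.6429e-05. pH = -log(8.6429e-05)

pH = 4.06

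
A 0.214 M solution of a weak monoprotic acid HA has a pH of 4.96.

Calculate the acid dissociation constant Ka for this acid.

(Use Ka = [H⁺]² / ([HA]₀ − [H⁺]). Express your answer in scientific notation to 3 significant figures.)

[H⁺] = 10^(−pH) = 10^(−4.96) = 1.096e-05 M. For HA ⇌ H⁺ + A⁻, Ka = [H⁺][A⁻]/[HA] = [H⁺]² / ([HA]₀ − [H⁺]) = (1.096e-05)² / (0.214 − 1.096e-05) = 5.62e-10.

K_a = 5.62e-10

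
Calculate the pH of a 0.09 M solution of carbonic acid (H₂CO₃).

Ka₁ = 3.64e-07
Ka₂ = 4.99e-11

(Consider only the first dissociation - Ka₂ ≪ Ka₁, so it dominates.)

First dissociation dominates. From Ka₁ = [H⁺][HA⁻]/[H₂A], x² + Ka₁·x − Ka₁·C = 0 with C = 0.09 M and Ka₁ = 3.64e-07. Solving: [H⁺] = (−Ka₁ + √(Ka₁² + 4·Ka₁·C)) / 2 = 1.8082e-04 M. pH = -log(1.8082e-04) = 3.74.

pH = 3.74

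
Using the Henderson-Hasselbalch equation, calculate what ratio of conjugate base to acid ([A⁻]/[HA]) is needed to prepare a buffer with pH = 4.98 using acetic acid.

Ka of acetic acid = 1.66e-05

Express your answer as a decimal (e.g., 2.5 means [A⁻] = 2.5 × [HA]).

pKa = -log(1.66e-05) = 4.7799. pH = pKa + log([A⁻]/[HA]), so log([A⁻]/[HA]) = pH − pKa = 4.98 − 4.7799 = 0.2001. [A⁻]/[HA] = 10^(0.2001) = 1.59

[A⁻]/[HA] = 1.59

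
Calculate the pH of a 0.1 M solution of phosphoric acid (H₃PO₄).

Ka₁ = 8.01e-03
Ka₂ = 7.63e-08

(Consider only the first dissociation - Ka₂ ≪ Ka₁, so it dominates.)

First dissociation dominates. From Ka₁ = [H⁺][HA⁻]/[H₂A], x² + Ka₁·x − Ka₁·C = 0 with C = 0.1 M and Ka₁ = 8.01e-03. Solving: [H⁺] = (−Ka₁ + √(Ka₁² + 4·Ka₁·C)) / 2 = 2.4579e-02 M. pH = -log(2.4579e-02) = 1.61.

pH = 1.61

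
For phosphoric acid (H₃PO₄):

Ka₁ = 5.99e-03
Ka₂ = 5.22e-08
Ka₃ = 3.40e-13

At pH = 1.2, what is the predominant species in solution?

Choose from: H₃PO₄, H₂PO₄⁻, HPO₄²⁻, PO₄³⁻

pKa₁ = 2.22, pKa₂ = 7.28, pKa₃ = 12.47. For a polyprotic acid the predominant species crosses at each pKa: below pKa_n the protonated form dominates, above it the deprotonated form does. At pH = 1.2, the predominant species is H₃PO₄.

H₃PO₄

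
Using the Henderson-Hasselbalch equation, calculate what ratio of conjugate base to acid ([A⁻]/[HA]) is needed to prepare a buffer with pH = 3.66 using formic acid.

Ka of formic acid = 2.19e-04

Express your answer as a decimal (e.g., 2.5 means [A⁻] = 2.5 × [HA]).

pKa = -log(2.19e-04) = 3.6596. pH = pKa + log([A⁻]/[HA]), so log([A⁻]/[HA]) = pH − pKa = 3.66 − 3.6596 = 0.0004. [A⁻]/[HA] = 10^(0.0004) = 1.00

[A⁻]/[HA] = 1.00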